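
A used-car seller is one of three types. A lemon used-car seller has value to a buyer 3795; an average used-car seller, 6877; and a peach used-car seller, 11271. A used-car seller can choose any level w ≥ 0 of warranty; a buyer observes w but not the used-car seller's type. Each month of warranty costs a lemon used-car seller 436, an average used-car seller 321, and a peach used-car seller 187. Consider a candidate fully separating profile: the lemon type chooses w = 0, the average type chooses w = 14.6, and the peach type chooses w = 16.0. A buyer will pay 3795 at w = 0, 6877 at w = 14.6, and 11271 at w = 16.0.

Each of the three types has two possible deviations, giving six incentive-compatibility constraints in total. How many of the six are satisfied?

Average (own payoff 6877 − 321×14.6 = 2190.4): to w=0 gives 3795 → profitable ✗; to w=16.0 gives 11271 − 321×16.0 = 6135 → profitable ✗.
Peach (own payoff 11271 − 187×16.0 = 8279): to w=0 gives 3795 → no gain ✓; to w=14.6 gives 6877 − 187×14.6 = 4146.8 → no gain ✓.
Lemon (own payoff 3795): to w=14.6 gives 6877 − 436×14.6 = 511.4 → no gain ✓; to w=16.0 gives 11271 − 436×16.0 = 4295 → profitable ✗.
3 of the 6 constraints hold; not an equilibrium.

3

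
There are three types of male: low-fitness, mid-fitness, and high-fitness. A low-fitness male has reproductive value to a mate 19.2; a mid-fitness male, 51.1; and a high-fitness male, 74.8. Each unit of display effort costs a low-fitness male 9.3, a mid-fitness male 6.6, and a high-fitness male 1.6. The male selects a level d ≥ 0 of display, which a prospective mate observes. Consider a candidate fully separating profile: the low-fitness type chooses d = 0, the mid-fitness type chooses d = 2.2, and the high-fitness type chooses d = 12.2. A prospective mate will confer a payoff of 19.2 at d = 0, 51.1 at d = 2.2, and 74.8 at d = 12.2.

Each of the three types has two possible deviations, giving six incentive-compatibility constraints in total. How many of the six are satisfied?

High-fitness (own payoff 74.8 − 1.6×12.2 = 55.28): to d=0 gives 19.2 → no gain ✓; to d=2.2 gives 51.1 − 1.6×2.2 = 47.58 → no gain ✓.
Mid-fitness (own payoff 51.1 − 6.6×2.2 = 36.58): to d=0 gives 19.2 → no gain ✓; to d=12.2 gives 74.8 − 6.6×12.2 = -5.72 → no gain ✓.
Low-fitness (own payoff 19.2): to d=2.2 gives 51.1 − 9.3×2.2 = 30.64 → profitable ✗; to d=12.2 gives 74.8 − 9.3×12.2 = -38.66 → no gain ✓.
5 of the 6 constraints hold; not an equilibrium.

5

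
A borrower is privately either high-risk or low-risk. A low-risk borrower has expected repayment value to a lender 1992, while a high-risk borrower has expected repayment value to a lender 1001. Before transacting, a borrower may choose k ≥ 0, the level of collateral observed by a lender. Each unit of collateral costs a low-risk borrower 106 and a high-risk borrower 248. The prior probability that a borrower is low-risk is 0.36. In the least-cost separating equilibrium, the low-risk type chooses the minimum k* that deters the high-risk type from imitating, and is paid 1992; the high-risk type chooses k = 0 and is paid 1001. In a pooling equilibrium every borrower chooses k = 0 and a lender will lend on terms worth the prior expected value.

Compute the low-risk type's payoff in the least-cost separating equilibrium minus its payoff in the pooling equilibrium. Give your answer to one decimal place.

Least-cost separating signal: k* solves 1001 = 1992 − 248·k*, so k* = (1992 − 1001)/248 ≈ 3.9960.
Low-risk type's separating payoff: 1992 − 106 × k* = 1992 − 106 × (1992 − 1001)/248 = 1992 − 105046/248 ≈ 1568.427.
Pooling payoff: 0.36 × 1992 + 0.64 × 1001 = 1357.76.
Difference: 1568.427 − 1357.76 = 210.667, i.e. 210.7 to one decimal place.
The low-risk type prefers to separate.

210.7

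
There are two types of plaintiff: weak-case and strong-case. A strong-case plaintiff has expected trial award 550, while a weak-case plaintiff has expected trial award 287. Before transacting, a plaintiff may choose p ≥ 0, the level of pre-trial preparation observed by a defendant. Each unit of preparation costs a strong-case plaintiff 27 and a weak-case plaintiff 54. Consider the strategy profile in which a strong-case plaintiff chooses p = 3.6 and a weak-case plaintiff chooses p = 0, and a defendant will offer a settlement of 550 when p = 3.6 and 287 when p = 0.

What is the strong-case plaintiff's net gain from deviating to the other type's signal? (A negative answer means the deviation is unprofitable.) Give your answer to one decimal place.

-165.8

Playing p = 3.6 the strong-case plaintiff receives 550 − 27 × 3.6 = 452.8.
Deviating to p = 0 yields 287 instead.
Gain from deviating: 287 − 452.8 = -165.8.
The gain is negative, so the strong-case type's incentive-compatibility constraint is satisfied.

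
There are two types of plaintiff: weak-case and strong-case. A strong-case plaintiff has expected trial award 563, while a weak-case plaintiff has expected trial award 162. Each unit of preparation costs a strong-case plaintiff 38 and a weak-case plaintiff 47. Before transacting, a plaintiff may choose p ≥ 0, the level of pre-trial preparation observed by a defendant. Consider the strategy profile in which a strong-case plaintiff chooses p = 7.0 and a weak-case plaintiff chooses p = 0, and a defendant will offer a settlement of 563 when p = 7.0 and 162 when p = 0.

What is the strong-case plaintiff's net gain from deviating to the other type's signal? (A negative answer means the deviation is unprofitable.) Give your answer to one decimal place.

-135.0

Playing p = 7.0 the strong-case plaintiff receives 563 − 38 × 7.0 = 297.
Deviating to p = 0 yields 162 instead.
Gain from deviating: 162 − 297 = -135.0.
The gain is negative, so the strong-case type's incentive-compatibility constraint is satisfied.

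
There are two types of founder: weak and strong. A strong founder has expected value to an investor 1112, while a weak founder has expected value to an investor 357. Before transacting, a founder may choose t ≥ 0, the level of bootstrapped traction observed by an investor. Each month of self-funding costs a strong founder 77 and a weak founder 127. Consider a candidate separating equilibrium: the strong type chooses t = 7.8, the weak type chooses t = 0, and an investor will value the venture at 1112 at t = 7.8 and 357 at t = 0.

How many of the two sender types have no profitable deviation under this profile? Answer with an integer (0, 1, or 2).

Weak type: stay at 0 → 357; mimic → 1112 − 127 × 7.8 = 121.4. IC holds (357 ≥ 121.4).
Strong type: signal → 1112 − 77 × 7.8 = 511.4; deviate to 0 → 357. IC holds (511.4 ≥ 357).
2 of 2 constraints hold, so this is a separating equilibrium.

2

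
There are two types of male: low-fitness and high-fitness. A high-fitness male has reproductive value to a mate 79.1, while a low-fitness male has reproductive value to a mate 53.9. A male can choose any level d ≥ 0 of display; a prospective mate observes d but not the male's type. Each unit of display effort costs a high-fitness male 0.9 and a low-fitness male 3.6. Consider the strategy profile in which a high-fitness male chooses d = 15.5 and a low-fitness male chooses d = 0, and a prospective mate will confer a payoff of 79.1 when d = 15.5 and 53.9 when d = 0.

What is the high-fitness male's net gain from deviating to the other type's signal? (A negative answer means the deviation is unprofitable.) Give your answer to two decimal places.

-11.25

Playing d = 15.5 the high-fitness male receives 79.1 − 0.9 × 15.5 = 65.15.
Deviating to d = 0 yields 53.9 instead.
Gain from deviating: 53.9 − 65.15 = -11.25.
The gain is negative, so the high-fitness type's incentive-compatibility constraint is satisfied.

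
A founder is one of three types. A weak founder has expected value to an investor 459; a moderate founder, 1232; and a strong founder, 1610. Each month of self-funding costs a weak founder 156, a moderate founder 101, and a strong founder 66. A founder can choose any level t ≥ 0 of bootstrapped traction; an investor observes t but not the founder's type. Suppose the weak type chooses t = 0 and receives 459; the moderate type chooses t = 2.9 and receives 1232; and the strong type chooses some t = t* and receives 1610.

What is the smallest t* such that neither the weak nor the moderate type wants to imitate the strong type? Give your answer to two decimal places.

Weak type (on-path payoff 459) won't mimic when 459 ≥ 1610 − 156·t*, i.e. t* ≥ 7.38.
Moderate type (on-path payoff 1232 − 101×2.9 = 939.1) won't mimic when 939.1 ≥ 1610 − 101·t*, i.e. t* ≥ 6.64.
Both must hold, so t* = max(7.38, 6.64) = 7.38. The weak type's constraint binds.

7.38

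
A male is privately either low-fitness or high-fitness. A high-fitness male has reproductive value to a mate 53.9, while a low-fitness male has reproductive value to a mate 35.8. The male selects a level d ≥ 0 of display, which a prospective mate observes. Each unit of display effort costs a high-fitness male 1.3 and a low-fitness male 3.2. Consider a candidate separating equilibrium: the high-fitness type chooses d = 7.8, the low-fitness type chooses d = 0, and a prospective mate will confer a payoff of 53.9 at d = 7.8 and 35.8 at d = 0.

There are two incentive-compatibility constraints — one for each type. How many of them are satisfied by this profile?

2

High-fitness type: signal → 53.9 − 1.3 × 7.8 = 43.76; deviate to 0 → 35.8. IC holds (43.76 ≥ 35.8).
Low-fitness type: stay at 0 → 35.8; mimic → 53.9 − 3.2 × 7.8 = 28.94. IC holds (35.8 ≥ 28.94).
2 of 2 constraints hold, so this is a separating equilibrium.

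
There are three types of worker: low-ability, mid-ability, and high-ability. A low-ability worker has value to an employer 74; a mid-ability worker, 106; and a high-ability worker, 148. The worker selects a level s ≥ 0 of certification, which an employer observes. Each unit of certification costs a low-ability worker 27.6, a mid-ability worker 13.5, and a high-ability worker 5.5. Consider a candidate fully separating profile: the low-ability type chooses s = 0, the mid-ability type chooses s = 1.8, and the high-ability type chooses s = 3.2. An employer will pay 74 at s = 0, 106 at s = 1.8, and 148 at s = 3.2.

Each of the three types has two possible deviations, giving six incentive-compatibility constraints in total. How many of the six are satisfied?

High-ability (own payoff 148 − 5.5×3.2 = 130.4): to s=0 gives 74 → no gain ✓; to s=1.8 gives 106 − 5.5×1.8 = 96.1 → no gain ✓.
Low-ability (own payoff 74): to s=1.8 gives 106 − 27.6×1.8 = 56.32 → no gain ✓; to s=3.2 gives 148 − 27.6×3.2 = 59.68 → no gain ✓.
Mid-ability (own payoff 106 − 13.5×1.8 = 81.7): to s=0 gives 74 → no gain ✓; to s=3.2 gives 148 − 13.5×3.2 = 104.8 → profitable ✗.
5 of the 6 constraints hold; not an equilibrium.

5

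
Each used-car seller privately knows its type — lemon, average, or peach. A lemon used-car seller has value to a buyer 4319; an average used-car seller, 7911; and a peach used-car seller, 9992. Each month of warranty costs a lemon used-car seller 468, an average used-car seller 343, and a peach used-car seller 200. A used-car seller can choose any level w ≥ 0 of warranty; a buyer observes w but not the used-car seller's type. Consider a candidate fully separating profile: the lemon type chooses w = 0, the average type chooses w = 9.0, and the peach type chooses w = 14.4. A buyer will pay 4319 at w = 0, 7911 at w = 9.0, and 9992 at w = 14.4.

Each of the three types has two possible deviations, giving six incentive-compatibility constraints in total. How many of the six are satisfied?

Average (own payoff 7911 − 343×9.0 = 4824): to w=0 gives 4319 → no gain ✓; to w=14.4 gives 9992 − 343×14.4 = 5052.8 → profitable ✗.
Lemon (own payoff 4319): to w=9.0 gives 7911 − 468×9.0 = 3699 → no gain ✓; to w=14.4 gives 9992 − 468×14.4 = 3252.8 → no gain ✓.
Peach (own payoff 9992 − 200×14.4 = 7112): to w=0 gives 4319 → no gain ✓; to w=9.0 gives 7911 − 200×9.0 = 6111 → no gain ✓.
5 of the 6 constraints hold; not an equilibrium.

5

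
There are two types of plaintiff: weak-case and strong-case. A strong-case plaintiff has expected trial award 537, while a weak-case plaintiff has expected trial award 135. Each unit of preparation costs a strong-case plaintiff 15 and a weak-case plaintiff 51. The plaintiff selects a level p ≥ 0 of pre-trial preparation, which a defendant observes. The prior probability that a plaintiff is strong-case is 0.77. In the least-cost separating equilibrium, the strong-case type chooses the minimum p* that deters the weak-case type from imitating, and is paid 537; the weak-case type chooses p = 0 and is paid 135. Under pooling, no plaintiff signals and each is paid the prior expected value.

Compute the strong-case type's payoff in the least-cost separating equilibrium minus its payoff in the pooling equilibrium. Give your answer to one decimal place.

Least-cost separating signal: p* solves 135 = 537 − 51·p*, so p* = (537 − 135)/51 ≈ 7.8824.
Strong-case type's separating payoff: 537 − 15 × p* = 537 − 15 × (537 − 135)/51 = 537 − 6030/51 ≈ 418.765.
Pooling payoff: 0.77 × 537 + 0.23 × 135 = 444.54.
Difference: 418.765 − 444.54 = -25.775, i.e. -25.8 to one decimal place.
The strong-case type would prefer the pooling outcome.

-25.8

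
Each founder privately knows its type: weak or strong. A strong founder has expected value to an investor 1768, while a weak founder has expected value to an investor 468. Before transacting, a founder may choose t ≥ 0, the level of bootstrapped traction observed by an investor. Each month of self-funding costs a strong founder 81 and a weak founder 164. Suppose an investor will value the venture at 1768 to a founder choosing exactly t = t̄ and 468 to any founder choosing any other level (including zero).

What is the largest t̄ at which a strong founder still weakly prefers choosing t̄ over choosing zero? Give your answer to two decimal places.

Choosing t̄ yields the strong type 1768 − 81·t̄; choosing zero yields 468.
The strong type is indifferent at 1768 − 81·t̄ = 468, i.e. t̄ = (1768 − 468) / 81 ≈ 16.05.
For any t̄ above 16.05 the strong type would rather pool at zero, so separation collapses.

16.05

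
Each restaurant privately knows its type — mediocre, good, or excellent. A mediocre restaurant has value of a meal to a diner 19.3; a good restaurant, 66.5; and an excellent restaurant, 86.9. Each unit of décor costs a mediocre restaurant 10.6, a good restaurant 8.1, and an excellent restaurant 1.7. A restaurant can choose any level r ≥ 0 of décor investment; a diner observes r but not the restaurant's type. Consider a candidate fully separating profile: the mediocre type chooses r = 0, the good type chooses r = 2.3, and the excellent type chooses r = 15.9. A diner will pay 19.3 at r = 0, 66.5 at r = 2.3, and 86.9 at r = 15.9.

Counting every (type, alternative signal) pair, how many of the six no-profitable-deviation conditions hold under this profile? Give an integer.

4

Mediocre (own payoff 19.3): to r=2.3 gives 66.5 − 10.6×2.3 = 42.12 → profitable ✗; to r=15.9 gives 86.9 − 10.6×15.9 = -81.64 → no gain ✓.
Good (own payoff 66.5 − 8.1×2.3 = 47.87): to r=0 gives 19.3 → no gain ✓; to r=15.9 gives 86.9 − 8.1×15.9 = -41.89 → no gain ✓.
Excellent (own payoff 86.9 − 1.7×15.9 = 59.87): to r=0 gives 19.3 → no gain ✓; to r=2.3 gives 66.5 − 1.7×2.3 = 62.59 → profitable ✗.
4 of the 6 constraints hold; not an equilibrium.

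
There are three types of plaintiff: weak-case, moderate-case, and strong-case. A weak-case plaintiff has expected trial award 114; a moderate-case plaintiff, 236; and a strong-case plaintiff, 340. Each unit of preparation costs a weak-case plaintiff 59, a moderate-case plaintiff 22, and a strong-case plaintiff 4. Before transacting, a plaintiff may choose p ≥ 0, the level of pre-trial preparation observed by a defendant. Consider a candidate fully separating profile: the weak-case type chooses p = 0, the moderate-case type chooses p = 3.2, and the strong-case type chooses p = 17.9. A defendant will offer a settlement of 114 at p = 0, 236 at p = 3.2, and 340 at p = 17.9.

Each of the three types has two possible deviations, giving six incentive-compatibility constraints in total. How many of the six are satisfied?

6

Strong-case (own payoff 340 − 4×17.9 = 268.4): to p=0 gives 114 → no gain ✓; to p=3.2 gives 236 − 4×3.2 = 223.2 → no gain ✓.
Weak-case (own payoff 114): to p=3.2 gives 236 − 59×3.2 = 47.2 → no gain ✓; to p=17.9 gives 340 − 59×17.9 = -716.1 → no gain ✓.
Moderate-case (own payoff 236 − 22×3.2 = 165.6): to p=0 gives 114 → no gain ✓; to p=17.9 gives 340 − 22×17.9 = -53.8 → no gain ✓.
6 of the 6 constraints hold; this profile is a separating equilibrium.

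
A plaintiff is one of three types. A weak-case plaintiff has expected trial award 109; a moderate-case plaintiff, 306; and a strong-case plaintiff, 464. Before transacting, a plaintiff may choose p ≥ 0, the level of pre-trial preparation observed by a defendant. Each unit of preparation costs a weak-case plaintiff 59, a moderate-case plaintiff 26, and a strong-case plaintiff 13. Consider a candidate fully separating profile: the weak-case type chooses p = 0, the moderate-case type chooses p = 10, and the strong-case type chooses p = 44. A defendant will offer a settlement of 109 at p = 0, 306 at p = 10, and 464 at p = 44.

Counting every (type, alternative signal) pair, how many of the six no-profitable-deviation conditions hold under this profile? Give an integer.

Weak-case (own payoff 109): to p=10 gives 306 − 59×10 = -284 → no gain ✓; to p=44 gives 464 − 59×44 = -2132 → no gain ✓.
Strong-case (own payoff 464 − 13×44 = -108): to p=0 gives 109 → profitable ✗; to p=10 gives 306 − 13×10 = 176 → profitable ✗.
Moderate-case (own payoff 306 − 26×10 = 46): to p=0 gives 109 → profitable ✗; to p=44 gives 464 − 26×44 = -680 → no gain ✓.
3 of the 6 constraints hold; not an equilibrium.

3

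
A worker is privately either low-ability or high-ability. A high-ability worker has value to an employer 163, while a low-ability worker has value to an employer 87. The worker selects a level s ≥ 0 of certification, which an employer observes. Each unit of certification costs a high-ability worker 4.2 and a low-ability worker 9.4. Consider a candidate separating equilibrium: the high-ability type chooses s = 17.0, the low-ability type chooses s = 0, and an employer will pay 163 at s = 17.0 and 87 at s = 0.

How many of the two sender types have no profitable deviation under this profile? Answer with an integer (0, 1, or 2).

High-ability type: signal → 163 − 4.2 × 17.0 = 91.6; deviate to 0 → 87. IC holds (91.6 ≥ 87).
Low-ability type: stay at 0 → 87; mimic → 163 − 9.4 × 17.0 = 3.2. IC holds (87 ≥ 3.2).
2 of 2 constraints hold, so this is a separating equilibrium.

2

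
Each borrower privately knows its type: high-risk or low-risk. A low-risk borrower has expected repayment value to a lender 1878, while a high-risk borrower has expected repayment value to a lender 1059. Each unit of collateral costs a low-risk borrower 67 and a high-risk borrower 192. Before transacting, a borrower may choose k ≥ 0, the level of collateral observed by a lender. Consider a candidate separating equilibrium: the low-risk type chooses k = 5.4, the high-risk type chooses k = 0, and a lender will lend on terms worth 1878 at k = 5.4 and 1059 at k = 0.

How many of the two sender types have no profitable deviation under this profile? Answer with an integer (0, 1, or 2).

Low-risk type: signal → 1878 − 67 × 5.4 = 1516.2; deviate to 0 → 1059. IC holds (1516.2 ≥ 1059).
High-risk type: stay at 0 → 1059; mimic → 1878 − 192 × 5.4 = 841.2. IC holds (1059 ≥ 841.2).
2 of 2 constraints hold, so this is a separating equilibrium.

2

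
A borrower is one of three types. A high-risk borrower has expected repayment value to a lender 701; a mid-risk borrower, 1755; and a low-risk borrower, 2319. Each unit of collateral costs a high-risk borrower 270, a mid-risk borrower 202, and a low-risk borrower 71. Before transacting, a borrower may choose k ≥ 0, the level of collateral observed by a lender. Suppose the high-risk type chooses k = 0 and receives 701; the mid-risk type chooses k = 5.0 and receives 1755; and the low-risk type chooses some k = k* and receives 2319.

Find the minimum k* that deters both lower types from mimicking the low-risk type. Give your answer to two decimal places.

7.79

Mid-risk type (on-path payoff 1755 − 202×5.0 = 745) won't mimic when 745 ≥ 2319 − 202·k*, i.e. k* ≥ 7.79.
High-risk type (on-path payoff 701) won't mimic when 701 ≥ 2319 − 270·k*, i.e. k* ≥ 5.99.
Both must hold, so k* = max(5.99, 7.79) = 7.79. The mid-risk type's constraint binds.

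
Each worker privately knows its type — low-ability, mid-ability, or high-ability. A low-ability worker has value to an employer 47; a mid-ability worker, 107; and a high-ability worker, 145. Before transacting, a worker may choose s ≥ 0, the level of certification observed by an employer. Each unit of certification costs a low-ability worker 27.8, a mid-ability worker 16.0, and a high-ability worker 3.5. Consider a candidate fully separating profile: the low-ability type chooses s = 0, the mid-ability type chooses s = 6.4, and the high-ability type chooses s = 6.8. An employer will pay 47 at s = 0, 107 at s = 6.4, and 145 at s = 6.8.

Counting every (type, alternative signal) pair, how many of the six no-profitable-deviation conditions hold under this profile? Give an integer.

4

High-ability (own payoff 145 − 3.5×6.8 = 121.2): to s=0 gives 47 → no gain ✓; to s=6.4 gives 107 − 3.5×6.4 = 84.6 → no gain ✓.
Low-ability (own payoff 47): to s=6.4 gives 107 − 27.8×6.4 = -70.92 → no gain ✓; to s=6.8 gives 145 − 27.8×6.8 = -44.04 → no gain ✓.
Mid-ability (own payoff 107 − 16.0×6.4 = 4.6): to s=0 gives 47 → profitable ✗; to s=6.8 gives 145 − 16.0×6.8 = 36.2 → profitable ✗.
4 of the 6 constraints hold; not an equilibrium.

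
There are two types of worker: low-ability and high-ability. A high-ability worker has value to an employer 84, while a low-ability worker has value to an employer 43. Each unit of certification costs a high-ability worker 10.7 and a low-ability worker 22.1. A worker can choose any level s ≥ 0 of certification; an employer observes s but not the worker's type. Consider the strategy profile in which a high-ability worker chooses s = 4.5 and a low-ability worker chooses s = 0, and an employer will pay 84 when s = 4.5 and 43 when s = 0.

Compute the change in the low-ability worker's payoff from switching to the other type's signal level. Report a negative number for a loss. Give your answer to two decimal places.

-58.45

Playing s = 0 the low-ability worker receives 43.
Deviating to s = 4.5 brings payment 84 at cost 22.1 × 4.5 = 99.45, netting -15.45.
Gain from deviating: -15.45 − 43 = -58.45.
The gain is negative, so the low-ability type's incentive-compatibility constraint is satisfied.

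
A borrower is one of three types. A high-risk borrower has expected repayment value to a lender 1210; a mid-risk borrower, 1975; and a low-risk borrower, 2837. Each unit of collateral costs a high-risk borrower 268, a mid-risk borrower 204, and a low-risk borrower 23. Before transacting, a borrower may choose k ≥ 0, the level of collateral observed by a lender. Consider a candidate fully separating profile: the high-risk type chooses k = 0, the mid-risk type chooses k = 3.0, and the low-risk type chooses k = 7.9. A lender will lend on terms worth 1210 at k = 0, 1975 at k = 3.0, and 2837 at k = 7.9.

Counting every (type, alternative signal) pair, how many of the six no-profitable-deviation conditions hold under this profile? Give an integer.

6

High-risk (own payoff 1210): to k=3.0 gives 1975 − 268×3.0 = 1171 → no gain ✓; to k=7.9 gives 2837 − 268×7.9 = 719.8 → no gain ✓.
Mid-risk (own payoff 1975 − 204×3.0 = 1363): to k=0 gives 1210 → no gain ✓; to k=7.9 gives 2837 − 204×7.9 = 1225.4 → no gain ✓.
Low-risk (own payoff 2837 − 23×7.9 = 2655.3): to k=0 gives 1210 → no gain ✓; to k=3.0 gives 1975 − 23×3.0 = 1906 → no gain ✓.
6 of the 6 constraints hold; this profile is a separating equilibrium.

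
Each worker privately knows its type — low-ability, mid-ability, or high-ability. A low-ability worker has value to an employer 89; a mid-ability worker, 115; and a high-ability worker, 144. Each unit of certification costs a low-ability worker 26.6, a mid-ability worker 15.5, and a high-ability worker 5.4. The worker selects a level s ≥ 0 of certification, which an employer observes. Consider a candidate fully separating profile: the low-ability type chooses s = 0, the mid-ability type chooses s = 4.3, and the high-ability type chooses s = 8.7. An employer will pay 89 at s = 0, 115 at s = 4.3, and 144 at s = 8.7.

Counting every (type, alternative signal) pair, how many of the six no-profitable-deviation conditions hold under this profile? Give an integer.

Mid-ability (own payoff 115 − 15.5×4.3 = 48.35): to s=0 gives 89 → profitable ✗; to s=8.7 gives 144 − 15.5×8.7 = 9.15 → no gain ✓.
Low-ability (own payoff 89): to s=4.3 gives 115 − 26.6×4.3 = 0.62 → no gain ✓; to s=8.7 gives 144 − 26.6×8.7 = -87.42 → no gain ✓.
High-ability (own payoff 144 − 5.4×8.7 = 97.02): to s=0 gives 89 → no gain ✓; to s=4.3 gives 115 − 5.4×4.3 = 91.78 → no gain ✓.
5 of the 6 constraints hold; not an equilibrium.

5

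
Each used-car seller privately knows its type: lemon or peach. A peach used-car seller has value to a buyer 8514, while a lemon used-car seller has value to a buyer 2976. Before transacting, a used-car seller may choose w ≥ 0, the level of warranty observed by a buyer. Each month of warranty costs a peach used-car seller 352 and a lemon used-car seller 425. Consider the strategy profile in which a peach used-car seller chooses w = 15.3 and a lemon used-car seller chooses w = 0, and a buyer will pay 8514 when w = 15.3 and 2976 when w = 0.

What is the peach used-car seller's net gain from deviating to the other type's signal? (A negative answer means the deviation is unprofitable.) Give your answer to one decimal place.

-152.4

Playing w = 15.3 the peach used-car seller receives 8514 − 352 × 15.3 = 3128.4.
Deviating to w = 0 yields 2976 instead.
Gain from deviating: 2976 − 3128.4 = -152.4.
The gain is negative, so the peach type's incentive-compatibility constraint is satisfied.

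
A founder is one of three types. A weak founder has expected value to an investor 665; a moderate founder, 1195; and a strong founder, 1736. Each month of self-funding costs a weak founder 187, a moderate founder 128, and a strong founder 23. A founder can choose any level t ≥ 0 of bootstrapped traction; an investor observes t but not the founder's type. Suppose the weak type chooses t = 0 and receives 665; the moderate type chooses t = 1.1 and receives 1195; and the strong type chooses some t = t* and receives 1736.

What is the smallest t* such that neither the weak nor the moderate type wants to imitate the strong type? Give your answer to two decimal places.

Weak type (on-path payoff 665) won't mimic when 665 ≥ 1736 − 187·t*, i.e. t* ≥ 5.73.
Moderate type (on-path payoff 1195 − 128×1.1 = 1054.2) won't mimic when 1054.2 ≥ 1736 − 128·t*, i.e. t* ≥ 5.33.
Both must hold, so t* = max(5.73, 5.33) = 5.73. The weak type's constraint binds.

5.73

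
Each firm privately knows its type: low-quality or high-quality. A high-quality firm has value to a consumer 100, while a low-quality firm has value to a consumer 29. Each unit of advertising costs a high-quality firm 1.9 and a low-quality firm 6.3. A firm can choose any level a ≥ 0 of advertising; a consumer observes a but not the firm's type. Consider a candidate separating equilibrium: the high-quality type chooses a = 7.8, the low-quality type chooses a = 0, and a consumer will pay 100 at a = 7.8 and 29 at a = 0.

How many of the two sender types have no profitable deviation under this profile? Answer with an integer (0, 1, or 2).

High-quality type: signal → 100 − 1.9 × 7.8 = 85.18; deviate to 0 → 29. IC holds (85.18 ≥ 29).
Low-quality type: stay at 0 → 29; mimic → 100 − 6.3 × 7.8 = 50.86. IC fails (29 < 50.86).
1 of 2 constraints hold, so this profile is not an equilibrium.

1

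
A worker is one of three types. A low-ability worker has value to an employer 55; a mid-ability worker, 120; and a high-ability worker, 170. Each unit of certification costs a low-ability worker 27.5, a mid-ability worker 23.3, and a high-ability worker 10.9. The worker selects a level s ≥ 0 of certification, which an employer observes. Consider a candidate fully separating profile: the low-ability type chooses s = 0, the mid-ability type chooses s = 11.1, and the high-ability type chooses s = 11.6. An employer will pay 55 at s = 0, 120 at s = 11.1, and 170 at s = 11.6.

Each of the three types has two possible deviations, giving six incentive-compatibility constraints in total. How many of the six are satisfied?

Low-ability (own payoff 55): to s=11.1 gives 120 − 27.5×11.1 = -185.25 → no gain ✓; to s=11.6 gives 170 − 27.5×11.6 = -149 → no gain ✓.
Mid-ability (own payoff 120 − 23.3×11.1 = -138.63): to s=0 gives 55 → profitable ✗; to s=11.6 gives 170 − 23.3×11.6 = -100.28 → profitable ✗.
High-ability (own payoff 170 − 10.9×11.6 = 43.56): to s=0 gives 55 → profitable ✗; to s=11.1 gives 120 − 10.9×11.1 = -0.99 → no gain ✓.
3 of the 6 constraints hold; not an equilibrium.

3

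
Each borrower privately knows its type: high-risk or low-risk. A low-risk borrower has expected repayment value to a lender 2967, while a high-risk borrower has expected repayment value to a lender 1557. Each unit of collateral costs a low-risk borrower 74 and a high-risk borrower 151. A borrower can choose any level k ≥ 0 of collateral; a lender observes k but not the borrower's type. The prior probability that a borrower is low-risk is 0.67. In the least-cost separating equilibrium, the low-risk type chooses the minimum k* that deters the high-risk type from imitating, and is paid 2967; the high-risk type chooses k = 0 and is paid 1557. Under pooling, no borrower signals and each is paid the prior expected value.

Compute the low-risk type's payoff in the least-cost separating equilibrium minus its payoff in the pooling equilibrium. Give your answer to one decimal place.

-225.7

Least-cost separating signal: k* solves 1557 = 2967 − 151·k*, so k* = (2967 − 1557)/151 ≈ 9.3377.
Low-risk type's separating payoff: 2967 − 74 × k* = 2967 − 74 × (2967 − 1557)/151 = 2967 − 104340/151 ≈ 2276.007.
Pooling payoff: 0.67 × 2967 + 0.33 × 1557 = 2501.7.
Difference: 2276.007 − 2501.7 = -225.693, i.e. -225.7 to one decimal place.
The low-risk type would prefer the pooling outcome.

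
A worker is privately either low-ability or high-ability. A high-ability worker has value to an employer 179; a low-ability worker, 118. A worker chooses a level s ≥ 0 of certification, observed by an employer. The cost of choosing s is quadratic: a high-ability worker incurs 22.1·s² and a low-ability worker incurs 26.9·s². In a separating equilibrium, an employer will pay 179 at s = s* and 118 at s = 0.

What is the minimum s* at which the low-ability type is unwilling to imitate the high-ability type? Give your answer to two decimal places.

1.51

The low-ability type at s = 0 receives 118; imitating at s* yields 179 − 26.9·s*².
Indifference: 118 = 179 − 26.9·s*², so s*² = (179 − 118) / 26.9 ≈ 2.2677.
s* = √2.2677 ≈ 1.51.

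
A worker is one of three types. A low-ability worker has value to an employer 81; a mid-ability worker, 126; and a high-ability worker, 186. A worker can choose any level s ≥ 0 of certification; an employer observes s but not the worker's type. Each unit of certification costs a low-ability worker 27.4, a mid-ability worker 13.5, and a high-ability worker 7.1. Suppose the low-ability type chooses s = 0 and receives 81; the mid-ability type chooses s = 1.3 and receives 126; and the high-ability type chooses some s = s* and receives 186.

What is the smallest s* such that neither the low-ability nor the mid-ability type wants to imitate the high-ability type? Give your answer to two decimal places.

Mid-ability type (on-path payoff 126 − 13.5×1.3 = 108.45) won't mimic when 108.45 ≥ 186 − 13.5·s*, i.e. s* ≥ 5.74.
Low-ability type (on-path payoff 81) won't mimic when 81 ≥ 186 − 27.4·s*, i.e. s* ≥ 3.83.
Both must hold, so s* = max(3.83, 5.74) = 5.74. The mid-ability type's constraint binds.

5.74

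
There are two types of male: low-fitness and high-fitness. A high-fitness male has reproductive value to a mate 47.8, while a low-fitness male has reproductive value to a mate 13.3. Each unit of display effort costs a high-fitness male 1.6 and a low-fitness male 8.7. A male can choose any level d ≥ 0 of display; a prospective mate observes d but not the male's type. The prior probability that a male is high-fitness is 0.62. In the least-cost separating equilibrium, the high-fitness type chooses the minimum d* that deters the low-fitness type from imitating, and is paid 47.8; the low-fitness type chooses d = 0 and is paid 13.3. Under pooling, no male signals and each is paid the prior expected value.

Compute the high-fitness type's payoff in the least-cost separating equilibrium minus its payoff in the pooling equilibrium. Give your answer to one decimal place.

6.8

Least-cost separating signal: d* solves 13.3 = 47.8 − 8.7·d*, so d* = (47.8 − 13.3)/8.7 ≈ 3.9655.
High-fitness type's separating payoff: 47.8 − 1.6 × d* = 47.8 − 1.6 × (47.8 − 13.3)/8.7 = 47.8 − 55.2/8.7 ≈ 41.455.
Pooling payoff: 0.62 × 47.8 + 0.38 × 13.3 = 34.69.
Difference: 41.455 − 34.69 = 6.765, i.e. 6.8 to one decimal place.
The high-fitness type prefers to separate.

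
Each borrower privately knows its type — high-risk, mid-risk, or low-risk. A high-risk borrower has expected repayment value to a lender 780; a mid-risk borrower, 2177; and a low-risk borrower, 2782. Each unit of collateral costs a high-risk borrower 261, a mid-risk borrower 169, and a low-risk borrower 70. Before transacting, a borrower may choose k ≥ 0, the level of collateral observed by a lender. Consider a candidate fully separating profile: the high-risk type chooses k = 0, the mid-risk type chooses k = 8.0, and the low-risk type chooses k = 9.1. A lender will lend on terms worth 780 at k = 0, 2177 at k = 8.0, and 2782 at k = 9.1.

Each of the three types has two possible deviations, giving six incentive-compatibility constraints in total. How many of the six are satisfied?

Mid-risk (own payoff 2177 − 169×8.0 = 825): to k=0 gives 780 → no gain ✓; to k=9.1 gives 2782 − 169×9.1 = 1244.1 → profitable ✗.
High-risk (own payoff 780): to k=8.0 gives 2177 − 261×8.0 = 89 → no gain ✓; to k=9.1 gives 2782 − 261×9.1 = 406.9 → no gain ✓.
Low-risk (own payoff 2782 − 70×9.1 = 2145): to k=0 gives 780 → no gain ✓; to k=8.0 gives 2177 − 70×8.0 = 1617 → no gain ✓.
5 of the 6 constraints hold; not an equilibrium.

5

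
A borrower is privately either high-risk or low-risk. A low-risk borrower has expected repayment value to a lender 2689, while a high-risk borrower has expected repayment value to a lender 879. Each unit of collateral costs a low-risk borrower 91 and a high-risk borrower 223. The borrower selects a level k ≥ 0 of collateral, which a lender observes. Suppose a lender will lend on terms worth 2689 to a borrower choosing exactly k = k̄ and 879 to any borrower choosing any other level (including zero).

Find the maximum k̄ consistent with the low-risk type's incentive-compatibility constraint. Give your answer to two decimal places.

19.89

Choosing k̄ yields the low-risk type 2689 − 91·k̄; choosing zero yields 879.
The low-risk type is indifferent at 2689 − 91·k̄ = 879, i.e. k̄ = (2689 − 879) / 91 ≈ 19.89.
For any k̄ above 19.89 the low-risk type would rather pool at zero, so separation collapses.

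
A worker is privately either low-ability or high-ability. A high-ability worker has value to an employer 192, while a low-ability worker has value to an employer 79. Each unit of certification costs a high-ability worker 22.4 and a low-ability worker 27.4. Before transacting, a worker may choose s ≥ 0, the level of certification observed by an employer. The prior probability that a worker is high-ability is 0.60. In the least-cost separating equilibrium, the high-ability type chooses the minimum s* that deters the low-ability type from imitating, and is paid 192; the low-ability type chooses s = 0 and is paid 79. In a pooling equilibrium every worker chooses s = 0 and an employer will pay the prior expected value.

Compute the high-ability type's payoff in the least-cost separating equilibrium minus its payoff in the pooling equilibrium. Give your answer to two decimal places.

Least-cost separating signal: s* solves 79 = 192 − 27.4·s*, so s* = (192 − 79)/27.4 ≈ 4.1241.
High-ability type's separating payoff: 192 − 22.4 × s* = 192 − 22.4 × (192 − 79)/27.4 = 192 − 2531.2/27.4 ≈ 99.6204.
Pooling payoff: 0.60 × 192 + 0.40 × 79 = 146.8.
Difference: 99.6204 − 146.8 = -47.1796, i.e. -47.18 to two decimal places.
The high-ability type would prefer the pooling outcome.

-47.18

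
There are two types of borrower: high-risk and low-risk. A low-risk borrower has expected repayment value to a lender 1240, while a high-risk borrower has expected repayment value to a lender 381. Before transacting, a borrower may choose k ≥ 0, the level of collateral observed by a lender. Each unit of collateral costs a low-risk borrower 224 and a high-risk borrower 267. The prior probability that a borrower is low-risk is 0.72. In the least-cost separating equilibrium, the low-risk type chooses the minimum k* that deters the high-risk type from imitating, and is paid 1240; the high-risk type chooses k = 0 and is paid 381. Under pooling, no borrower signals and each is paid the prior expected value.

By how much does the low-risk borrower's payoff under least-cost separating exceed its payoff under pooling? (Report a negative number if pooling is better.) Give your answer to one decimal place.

Least-cost separating signal: k* solves 381 = 1240 − 267·k*, so k* = (1240 − 381)/267 ≈ 3.2172.
Low-risk type's separating payoff: 1240 − 224 × k* = 1240 − 224 × (1240 − 381)/267 = 1240 − 192416/267 ≈ 519.341.
Pooling payoff: 0.72 × 1240 + 0.28 × 381 = 999.48.
Difference: 519.341 − 999.48 = -480.139, i.e. -480.1 to one decimal place.
The low-risk type would prefer the pooling outcome.

-480.1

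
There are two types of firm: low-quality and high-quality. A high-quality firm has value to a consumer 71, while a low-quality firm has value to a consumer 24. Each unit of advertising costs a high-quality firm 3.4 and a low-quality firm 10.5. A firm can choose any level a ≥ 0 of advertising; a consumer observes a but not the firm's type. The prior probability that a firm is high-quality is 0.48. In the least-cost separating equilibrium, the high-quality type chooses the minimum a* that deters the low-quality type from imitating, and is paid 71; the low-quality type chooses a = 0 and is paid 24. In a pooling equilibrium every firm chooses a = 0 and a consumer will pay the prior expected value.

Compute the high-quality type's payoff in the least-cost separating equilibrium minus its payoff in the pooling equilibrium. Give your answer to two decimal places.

Least-cost separating signal: a* solves 24 = 71 − 10.5·a*, so a* = (71 − 24)/10.5 ≈ 4.4762.
High-quality type's separating payoff: 71 − 3.4 × a* = 71 − 3.4 × (71 − 24)/10.5 = 71 − 159.8/10.5 ≈ 55.7810.
Pooling payoff: 0.48 × 71 + 0.52 × 24 = 46.56.
Difference: 55.7810 − 46.56 = 9.221, i.e. 9.22 to two decimal places.
The high-quality type prefers to separate.

9.22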